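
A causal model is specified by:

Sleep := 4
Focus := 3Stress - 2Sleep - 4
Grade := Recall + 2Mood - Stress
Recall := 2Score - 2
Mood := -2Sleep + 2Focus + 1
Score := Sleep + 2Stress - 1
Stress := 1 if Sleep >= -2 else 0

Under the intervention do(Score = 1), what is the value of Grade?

The intervention breaks the incoming arrows to Score: Score := Sleep + 2Stress - 1 no longer applies, and Score = 1.
Stress = 1 if Sleep >= -2 else 0  [with Sleep=4]  = 1
Focus = 3Stress - 2Sleep - 4  [with Stress=1, Sleep=4]  = -9
Mood = -2Sleep + 2Focus + 1  [with Sleep=4, Focus=-9]  = -25
Recall = 2Score - 2  [with Score=1]  = 0
Grade = Recall + 2Mood - Stress  [with Recall=0, Mood=-25, Stress=1]  = -51

-51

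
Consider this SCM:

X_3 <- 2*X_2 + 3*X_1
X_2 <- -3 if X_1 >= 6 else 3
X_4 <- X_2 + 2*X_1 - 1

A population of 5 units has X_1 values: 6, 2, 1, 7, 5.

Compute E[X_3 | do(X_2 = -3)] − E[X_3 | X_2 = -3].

-6.9

Under do(X_2=-3), X_2's equation is replaced by X_2=-3 for every unit. Per-unit X_3: 12, 0, -3, 15, 9. Mean = 6.6.
Observing X_2=-3 restricts to units where X_2's equation naturally yields -3: X_1 ∈ {6, 7}. In that subpopulation X_3 = 12, 15, mean 13.5.
Difference = 6.6 − 13.5 = -6.9.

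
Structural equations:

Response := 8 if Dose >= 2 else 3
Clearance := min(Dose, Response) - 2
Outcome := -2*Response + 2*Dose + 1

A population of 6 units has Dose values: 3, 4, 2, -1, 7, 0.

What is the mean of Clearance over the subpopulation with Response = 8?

Conditioning on Response=8 selects the 4 unit(s) with Dose ∈ {3, 4, 2, 7}. Their Clearance values: 1, 2, 0, 5. Mean = 2.

2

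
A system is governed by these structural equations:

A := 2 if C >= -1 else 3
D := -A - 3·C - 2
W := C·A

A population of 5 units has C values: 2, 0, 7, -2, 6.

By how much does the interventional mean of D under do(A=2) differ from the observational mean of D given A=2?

do(A=2) breaks A's dependence on C. With A=2 fixed, D across the units is -10, -4, -25, 2, -22, mean -11.8.
Conditioning on A=2 selects the 4 unit(s) with C ∈ {2, 0, 7, 6}. Their D values: -10, -4, -25, -22. Mean = -15.25.
Difference = -11.8 − (-15.25) = 3.45.

3.45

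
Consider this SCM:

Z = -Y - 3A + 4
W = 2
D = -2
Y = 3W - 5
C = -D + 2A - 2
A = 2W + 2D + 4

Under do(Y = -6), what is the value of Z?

-2

Intervening sets Y = -6 and removes its equation (Y = 3W - 5).
A = 2W + 2D + 4  [with W=2, D=-2]  = 4
Z = -Y - 3A + 4  [with Y=-6, A=4]  = -2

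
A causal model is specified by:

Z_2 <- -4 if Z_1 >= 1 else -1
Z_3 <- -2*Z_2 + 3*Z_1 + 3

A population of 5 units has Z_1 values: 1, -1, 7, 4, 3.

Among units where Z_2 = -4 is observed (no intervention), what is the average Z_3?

22.25

Conditioning on Z_2=-4 selects the 4 unit(s) with Z_1 ∈ {1, 7, 4, 3}. Their Z_3 values: 14, 32, 23, 20. Mean = 22.25.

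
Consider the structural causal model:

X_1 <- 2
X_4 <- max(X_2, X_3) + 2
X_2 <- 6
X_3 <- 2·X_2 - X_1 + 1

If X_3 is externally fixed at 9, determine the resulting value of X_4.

The intervention breaks the incoming arrows to X_3: X_3 <- 2·X_2 - X_1 + 1 no longer applies, and X_3 = 9.
X_4 = max(X_2, X_3) + 2  [with X_2=6, X_3=9]  = 11

11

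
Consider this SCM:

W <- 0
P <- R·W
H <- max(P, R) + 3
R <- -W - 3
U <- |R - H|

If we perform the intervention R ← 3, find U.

3

do(R=3) replaces the equation R <- -W - 3 with the constant R = 3.
P = R·W  [with R=3, W=0]  = 0
H = max(P, R) + 3  [with P=0, R=3]  = 6
U = |R - H|  [with R=3, H=6]  = 3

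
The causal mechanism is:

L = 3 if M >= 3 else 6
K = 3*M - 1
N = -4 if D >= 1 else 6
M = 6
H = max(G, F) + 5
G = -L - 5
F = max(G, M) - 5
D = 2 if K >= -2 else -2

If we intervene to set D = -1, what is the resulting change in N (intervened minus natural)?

10

Intervening sets D = -1 and removes its equation (D = 2 if K >= -2 else -2).
N = -4 if D >= 1 else 6  [with D=-1]  = 6
Without intervention: K = 3*M - 1  [with M=6]  = 17; D = 2 if K >= -2 else -2  [with K=17]  = 2; N = -4 if D >= 1 else 6  [with D=2]  = -4.
Change = 6 − (-4) = 10.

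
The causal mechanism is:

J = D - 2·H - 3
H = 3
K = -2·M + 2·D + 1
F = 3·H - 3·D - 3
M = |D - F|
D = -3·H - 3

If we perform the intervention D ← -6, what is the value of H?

Under do(D=-6), the mechanism D = -3·H - 3 is discarded; D is fixed at -6.
H is not downstream of the intervention, so its value is determined by the original equations.

3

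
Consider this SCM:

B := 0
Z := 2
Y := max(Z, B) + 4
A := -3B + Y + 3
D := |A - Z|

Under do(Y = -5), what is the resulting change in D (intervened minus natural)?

do(Y=-5) replaces the equation Y := max(Z, B) + 4 with the constant Y = -5.
A = -3B + Y + 3  [with B=0, Y=-5]  = -2
D = |A - Z|  [with A=-2, Z=2]  = 4
Without intervention: Y = max(Z, B) + 4  [with Z=2, B=0]  = 6; A = -3B + Y + 3  [with B=0, Y=6]  = 9; D = |A - Z|  [with A=9, Z=2]  = 7.
Change = 4 − 7 = -3.

-3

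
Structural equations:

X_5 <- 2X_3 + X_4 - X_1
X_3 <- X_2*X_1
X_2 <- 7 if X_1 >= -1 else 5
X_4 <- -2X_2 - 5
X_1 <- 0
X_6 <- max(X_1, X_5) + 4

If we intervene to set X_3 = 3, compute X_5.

-13

do(X_3=3) replaces the equation X_3 <- X_2*X_1 with the constant X_3 = 3.
X_2 = 7 if X_1 >= -1 else 5  [with X_1=0]  = 7
X_4 = -2X_2 - 5  [with X_2=7]  = -19
X_5 = 2X_3 + X_4 - X_1  [with X_3=3, X_4=-19, X_1=0]  = -13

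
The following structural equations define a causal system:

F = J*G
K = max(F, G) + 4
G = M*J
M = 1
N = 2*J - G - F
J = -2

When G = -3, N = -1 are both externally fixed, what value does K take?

Setting G = -3, N = -1 by intervention discards those variables' equations.
F = J*G  [with J=-2, G=-3]  = 6
K = max(F, G) + 4  [with F=6, G=-3]  = 10

10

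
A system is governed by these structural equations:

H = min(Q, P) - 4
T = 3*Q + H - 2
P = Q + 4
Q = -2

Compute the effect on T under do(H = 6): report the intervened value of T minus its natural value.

12

The intervention breaks the incoming arrows to H: H = min(Q, P) - 4 no longer applies, and H = 6.
T = 3*Q + H - 2  [with Q=-2, H=6]  = -2
Without intervention: P = Q + 4  [with Q=-2]  = 2; H = min(Q, P) - 4  [with Q=-2, P=2]  = -6; T = 3*Q + H - 2  [with Q=-2, H=-6]  = -14.
Change = -2 − (-14) = 12.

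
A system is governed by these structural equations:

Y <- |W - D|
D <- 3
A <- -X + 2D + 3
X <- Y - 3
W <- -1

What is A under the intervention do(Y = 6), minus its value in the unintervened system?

do(Y=6) replaces the equation Y <- |W - D| with the constant Y = 6.
X = Y - 3  [with Y=6]  = 3
A = -X + 2D + 3  [with X=3, D=3]  = 6
Without intervention: Y = |W - D|  [with W=-1, D=3]  = 4; X = Y - 3  [with Y=4]  = 1; A = -X + 2D + 3  [with X=1, D=3]  = 8.
Change = 6 − 8 = -2.

-2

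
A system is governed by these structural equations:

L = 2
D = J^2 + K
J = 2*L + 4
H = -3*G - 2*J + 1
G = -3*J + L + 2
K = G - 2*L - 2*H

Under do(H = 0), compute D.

Under do(H=0), the mechanism H = -3*G - 2*J + 1 is discarded; H is fixed at 0.
J = 2*L + 4  [with L=2]  = 8
G = -3*J + L + 2  [with J=8, L=2]  = -20
K = G - 2*L - 2*H  [with G=-20, L=2, H=0]  = -24
D = J^2 + K  [with J=8, K=-24]  = 40

40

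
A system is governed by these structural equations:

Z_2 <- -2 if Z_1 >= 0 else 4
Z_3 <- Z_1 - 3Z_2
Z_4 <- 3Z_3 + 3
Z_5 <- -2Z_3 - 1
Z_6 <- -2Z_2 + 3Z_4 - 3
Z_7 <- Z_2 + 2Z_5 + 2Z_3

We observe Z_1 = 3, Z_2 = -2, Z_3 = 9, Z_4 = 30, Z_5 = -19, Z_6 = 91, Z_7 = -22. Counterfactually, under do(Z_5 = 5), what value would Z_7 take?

Under do(Z_5=5), the mechanism Z_5 <- -2Z_3 - 1 is discarded; Z_5 is fixed at 5.
Z_2 = -2 if Z_1 >= 0 else 4  [with Z_1=3]  = -2
Z_3 = Z_1 - 3Z_2  [with Z_1=3, Z_2=-2]  = 9
Z_7 = Z_2 + 2Z_5 + 2Z_3  [with Z_2=-2, Z_5=5, Z_3=9]  = 26

26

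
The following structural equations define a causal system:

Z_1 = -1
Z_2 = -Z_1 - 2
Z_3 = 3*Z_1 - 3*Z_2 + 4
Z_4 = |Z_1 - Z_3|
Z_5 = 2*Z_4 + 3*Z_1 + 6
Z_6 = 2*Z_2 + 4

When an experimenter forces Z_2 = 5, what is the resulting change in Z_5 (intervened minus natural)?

do(Z_2=5) replaces the equation Z_2 = -Z_1 - 2 with the constant Z_2 = 5.
Z_3 = 3*Z_1 - 3*Z_2 + 4  [with Z_1=-1, Z_2=5]  = -14
Z_4 = |Z_1 - Z_3|  [with Z_1=-1, Z_3=-14]  = 13
Z_5 = 2*Z_4 + 3*Z_1 + 6  [with Z_4=13, Z_1=-1]  = 29
Without intervention: Z_2 = -Z_1 - 2  [with Z_1=-1]  = -1; Z_3 = 3*Z_1 - 3*Z_2 + 4  [with Z_1=-1, Z_2=-1]  = 4; Z_4 = |Z_1 - Z_3|  [with Z_1=-1, Z_3=4]  = 5; Z_5 = 2*Z_4 + 3*Z_1 + 6  [with Z_4=5, Z_1=-1]  = 13.
Change = 29 − 13 = 16.

16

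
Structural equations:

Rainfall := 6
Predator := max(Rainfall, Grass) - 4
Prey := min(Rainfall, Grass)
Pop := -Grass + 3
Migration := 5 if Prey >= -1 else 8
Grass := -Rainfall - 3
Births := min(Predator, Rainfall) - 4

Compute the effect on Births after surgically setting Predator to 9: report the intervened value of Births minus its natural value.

4

Intervening sets Predator = 9 and removes its equation (Predator := max(Rainfall, Grass) - 4).
Births = min(Predator, Rainfall) - 4  [with Predator=9, Rainfall=6]  = 2
Without intervention: Grass = -Rainfall - 3  [with Rainfall=6]  = -9; Predator = max(Rainfall, Grass) - 4  [with Rainfall=6, Grass=-9]  = 2; Births = min(Predator, Rainfall) - 4  [with Predator=2, Rainfall=6]  = -2.
Change = 2 − (-2) = 4.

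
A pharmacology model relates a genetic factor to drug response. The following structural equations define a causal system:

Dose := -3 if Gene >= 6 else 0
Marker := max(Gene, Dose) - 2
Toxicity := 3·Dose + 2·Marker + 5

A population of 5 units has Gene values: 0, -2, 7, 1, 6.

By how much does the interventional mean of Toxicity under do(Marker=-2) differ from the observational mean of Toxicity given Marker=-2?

Every unit gets Marker=-2 under the intervention. Toxicity values become 1, 1, -8, 1, -8; E[Toxicity|do(Marker=-2)] = -2.6.
Observing Marker=-2 restricts to units where Marker's equation naturally yields -2: Gene ∈ {0, -2}. In that subpopulation Toxicity = 1, 1, mean 1.
Difference = -2.6 − 1 = -3.6.

-3.6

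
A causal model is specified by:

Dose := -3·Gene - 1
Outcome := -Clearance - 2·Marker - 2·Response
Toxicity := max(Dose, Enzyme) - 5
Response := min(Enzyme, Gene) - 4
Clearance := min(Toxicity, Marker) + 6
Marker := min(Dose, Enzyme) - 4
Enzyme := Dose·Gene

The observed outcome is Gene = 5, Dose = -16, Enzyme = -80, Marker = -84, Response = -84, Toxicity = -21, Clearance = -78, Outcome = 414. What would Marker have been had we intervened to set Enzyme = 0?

The intervention breaks the incoming arrows to Enzyme: Enzyme := Dose·Gene no longer applies, and Enzyme = 0.
Dose = -3·Gene - 1  [with Gene=5]  = -16
Marker = min(Dose, Enzyme) - 4  [with Dose=-16, Enzyme=0]  = -20

-20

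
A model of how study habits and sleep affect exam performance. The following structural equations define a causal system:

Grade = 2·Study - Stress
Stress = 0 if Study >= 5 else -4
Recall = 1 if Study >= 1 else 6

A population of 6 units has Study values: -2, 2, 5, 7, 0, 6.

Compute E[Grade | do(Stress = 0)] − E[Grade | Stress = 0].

-6

do(Stress=0) breaks Stress's dependence on Study. With Stress=0 fixed, Grade across the units is -4, 4, 10, 14, 0, 12, mean 6.
E[Grade|Stress=0] averages over only the 3 units with Stress=0 (Study = 5, 7, 6): Grade = 10, 14, 12, mean 12.
Difference = 6 − 12 = -6.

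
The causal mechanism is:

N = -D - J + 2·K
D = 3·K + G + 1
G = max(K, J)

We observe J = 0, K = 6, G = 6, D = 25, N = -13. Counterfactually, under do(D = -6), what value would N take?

Intervening sets D = -6 and removes its equation (D = 3·K + G + 1).
N = -D - J + 2·K  [with D=-6, J=0, K=6]  = 18

18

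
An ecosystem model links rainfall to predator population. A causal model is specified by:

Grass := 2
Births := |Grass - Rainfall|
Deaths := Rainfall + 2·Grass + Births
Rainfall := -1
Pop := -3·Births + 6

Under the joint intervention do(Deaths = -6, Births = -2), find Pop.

The joint intervention fixes Deaths = -6, Births = -2, removing each variable's own equation.
Pop = -3·Births + 6  [with Births=-2]  = 12

12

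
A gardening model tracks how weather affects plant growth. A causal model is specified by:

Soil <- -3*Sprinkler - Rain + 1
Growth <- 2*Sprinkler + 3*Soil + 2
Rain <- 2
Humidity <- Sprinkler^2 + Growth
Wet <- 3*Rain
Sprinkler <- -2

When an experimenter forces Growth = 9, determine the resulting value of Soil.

5

do(Growth=9) replaces the equation Growth <- 2*Sprinkler + 3*Soil + 2 with the constant Growth = 9.
Soil is not downstream of the intervention, so its value is determined by the original equations.
Soil = -3*Sprinkler - Rain + 1  [with Sprinkler=-2, Rain=2]  = 5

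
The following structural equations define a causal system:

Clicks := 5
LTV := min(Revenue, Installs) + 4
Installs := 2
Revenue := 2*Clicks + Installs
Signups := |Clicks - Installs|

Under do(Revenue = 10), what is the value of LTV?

Intervening sets Revenue = 10 and removes its equation (Revenue := 2*Clicks + Installs).
LTV = min(Revenue, Installs) + 4  [with Revenue=10, Installs=2]  = 6

6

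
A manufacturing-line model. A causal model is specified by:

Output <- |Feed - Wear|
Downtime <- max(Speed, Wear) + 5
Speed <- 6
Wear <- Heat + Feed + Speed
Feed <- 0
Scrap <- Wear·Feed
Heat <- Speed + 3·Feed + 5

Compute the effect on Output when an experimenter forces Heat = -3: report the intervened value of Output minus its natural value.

The intervention breaks the incoming arrows to Heat: Heat <- Speed + 3·Feed + 5 no longer applies, and Heat = -3.
Wear = Heat + Feed + Speed  [with Heat=-3, Feed=0, Speed=6]  = 3
Output = |Feed - Wear|  [with Feed=0, Wear=3]  = 3
Without intervention: Heat = Speed + 3·Feed + 5  [with Speed=6, Feed=0]  = 11; Wear = Heat + Feed + Speed  [with Heat=11, Feed=0, Speed=6]  = 17; Output = |Feed - Wear|  [with Feed=0, Wear=17]  = 17.
Change = 3 − 17 = -14.

-14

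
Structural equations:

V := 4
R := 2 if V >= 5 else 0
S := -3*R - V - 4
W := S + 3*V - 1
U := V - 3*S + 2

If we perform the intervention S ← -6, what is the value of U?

do(S=-6) replaces the equation S := -3*R - V - 4 with the constant S = -6.
U = V - 3*S + 2  [with V=4, S=-6]  = 24

24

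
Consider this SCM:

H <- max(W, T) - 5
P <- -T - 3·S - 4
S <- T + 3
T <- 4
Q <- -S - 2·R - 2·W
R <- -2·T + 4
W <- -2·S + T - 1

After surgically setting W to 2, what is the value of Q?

The intervention breaks the incoming arrows to W: W <- -2·S + T - 1 no longer applies, and W = 2.
S = T + 3  [with T=4]  = 7
R = -2·T + 4  [with T=4]  = -4
Q = -S - 2·R - 2·W  [with S=7, R=-4, W=2]  = -3

-3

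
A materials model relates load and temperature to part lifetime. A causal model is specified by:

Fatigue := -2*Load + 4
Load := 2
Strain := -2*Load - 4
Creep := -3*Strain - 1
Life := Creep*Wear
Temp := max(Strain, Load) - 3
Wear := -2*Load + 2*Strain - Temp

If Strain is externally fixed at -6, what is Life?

-255

Under do(Strain=-6), the mechanism Strain := -2*Load - 4 is discarded; Strain is fixed at -6.
Temp = max(Strain, Load) - 3  [with Strain=-6, Load=2]  = -1
Creep = -3*Strain - 1  [with Strain=-6]  = 17
Wear = -2*Load + 2*Strain - Temp  [with Load=2, Strain=-6, Temp=-1]  = -15
Life = Creep*Wear  [with Creep=17, Wear=-15]  = -255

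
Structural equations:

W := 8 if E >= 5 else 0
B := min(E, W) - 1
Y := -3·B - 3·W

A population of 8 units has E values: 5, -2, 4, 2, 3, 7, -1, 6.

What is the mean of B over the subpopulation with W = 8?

5

Observing W=8 restricts to units where W's equation naturally yields 8: E ∈ {5, 7, 6}. In that subpopulation B = 4, 6, 5, mean 5.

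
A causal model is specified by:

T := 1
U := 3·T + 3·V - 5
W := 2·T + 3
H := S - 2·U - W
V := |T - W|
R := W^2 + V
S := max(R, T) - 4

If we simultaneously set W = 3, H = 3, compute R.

11

Under do(W = 3, H = 3), each intervened variable's structural equation is replaced by its fixed value.
V = |T - W|  [with T=1, W=3]  = 2
R = W^2 + V  [with W=3, V=2]  = 11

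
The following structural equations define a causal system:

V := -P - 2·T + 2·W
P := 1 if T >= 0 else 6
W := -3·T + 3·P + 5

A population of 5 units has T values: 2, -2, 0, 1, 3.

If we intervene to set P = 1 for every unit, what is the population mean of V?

Under do(P=1), P's equation is replaced by P=1 for every unit. Per-unit V: -1, 31, 15, 7, -9. Mean = 8.6.

8.6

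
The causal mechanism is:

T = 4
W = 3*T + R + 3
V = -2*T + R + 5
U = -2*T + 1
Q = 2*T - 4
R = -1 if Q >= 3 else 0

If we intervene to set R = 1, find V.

-2

Intervening sets R = 1 and removes its equation (R = -1 if Q >= 3 else 0).
V = -2*T + R + 5  [with T=4, R=1]  = -2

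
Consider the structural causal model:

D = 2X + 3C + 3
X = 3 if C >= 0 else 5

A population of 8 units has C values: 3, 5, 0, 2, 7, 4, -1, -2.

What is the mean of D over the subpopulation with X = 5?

8.5

Observing X=5 restricts to units where X's equation naturally yields 5: C ∈ {-1, -2}. In that subpopulation D = 10, 7, mean 8.5.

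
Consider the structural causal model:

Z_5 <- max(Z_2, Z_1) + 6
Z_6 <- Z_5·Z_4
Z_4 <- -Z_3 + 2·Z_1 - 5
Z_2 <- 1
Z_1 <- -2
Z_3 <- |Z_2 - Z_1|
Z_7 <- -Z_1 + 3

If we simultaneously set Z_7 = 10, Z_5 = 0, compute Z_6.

Setting Z_7 = 10, Z_5 = 0 by intervention discards those variables' equations.
Z_3 = |Z_2 - Z_1|  [with Z_2=1, Z_1=-2]  = 3
Z_4 = -Z_3 + 2·Z_1 - 5  [with Z_3=3, Z_1=-2]  = -12
Z_6 = Z_5·Z_4  [with Z_5=0, Z_4=-12]  = 0

0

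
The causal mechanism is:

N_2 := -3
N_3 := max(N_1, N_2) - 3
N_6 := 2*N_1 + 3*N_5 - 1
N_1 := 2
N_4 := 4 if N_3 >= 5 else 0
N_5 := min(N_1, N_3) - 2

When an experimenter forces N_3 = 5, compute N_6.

The intervention breaks the incoming arrows to N_3: N_3 := max(N_1, N_2) - 3 no longer applies, and N_3 = 5.
N_5 = min(N_1, N_3) - 2  [with N_1=2, N_3=5]  = 0
N_6 = 2*N_1 + 3*N_5 - 1  [with N_1=2, N_5=0]  = 3

3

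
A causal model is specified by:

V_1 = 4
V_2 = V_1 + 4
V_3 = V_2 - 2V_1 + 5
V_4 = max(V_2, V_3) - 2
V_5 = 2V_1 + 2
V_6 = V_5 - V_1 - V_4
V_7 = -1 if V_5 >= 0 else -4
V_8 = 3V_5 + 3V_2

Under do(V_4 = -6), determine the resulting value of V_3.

Under do(V_4=-6), the mechanism V_4 = max(V_2, V_3) - 2 is discarded; V_4 is fixed at -6.
Since V_3 is not a descendant of the intervened variable, it is unaffected.
V_2 = V_1 + 4  [with V_1=4]  = 8
V_3 = V_2 - 2V_1 + 5  [with V_2=8, V_1=4]  = 5

5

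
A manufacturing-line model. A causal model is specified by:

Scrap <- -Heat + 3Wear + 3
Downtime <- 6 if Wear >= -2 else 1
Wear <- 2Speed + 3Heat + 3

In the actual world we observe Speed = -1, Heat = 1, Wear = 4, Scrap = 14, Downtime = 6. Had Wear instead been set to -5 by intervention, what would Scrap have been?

-13

The intervention breaks the incoming arrows to Wear: Wear <- 2Speed + 3Heat + 3 no longer applies, and Wear = -5.
Scrap = -Heat + 3Wear + 3  [with Heat=1, Wear=-5]  = -13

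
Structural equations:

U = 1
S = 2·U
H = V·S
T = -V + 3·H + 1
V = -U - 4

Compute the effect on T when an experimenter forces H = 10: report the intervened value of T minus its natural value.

60

Intervening sets H = 10 and removes its equation (H = V·S).
V = -U - 4  [with U=1]  = -5
T = -V + 3·H + 1  [with V=-5, H=10]  = 36
Without intervention: S = 2·U  [with U=1]  = 2; V = -U - 4  [with U=1]  = -5; H = V·S  [with V=-5, S=2]  = -10; T = -V + 3·H + 1  [with V=-5, H=-10]  = -24.
Change = 36 − (-24) = 60.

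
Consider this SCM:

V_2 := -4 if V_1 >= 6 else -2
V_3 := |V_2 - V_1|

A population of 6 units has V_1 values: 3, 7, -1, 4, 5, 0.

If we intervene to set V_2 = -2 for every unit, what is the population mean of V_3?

The intervention sets V_2=-2 in all 6 units regardless of V_1. Recomputing V_3 per unit gives 5, 9, 1, 6, 7, 2; average 5.

5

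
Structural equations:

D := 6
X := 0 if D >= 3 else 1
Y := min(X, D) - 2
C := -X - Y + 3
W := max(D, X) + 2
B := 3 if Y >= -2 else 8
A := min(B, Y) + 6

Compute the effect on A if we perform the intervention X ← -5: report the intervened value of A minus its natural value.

-5

Under do(X=-5), the mechanism X := 0 if D >= 3 else 1 is discarded; X is fixed at -5.
Y = min(X, D) - 2  [with X=-5, D=6]  = -7
B = 3 if Y >= -2 else 8  [with Y=-7]  = 8
A = min(B, Y) + 6  [with B=8, Y=-7]  = -1
Without intervention: X = 0 if D >= 3 else 1  [with D=6]  = 0; Y = min(X, D) - 2  [with X=0, D=6]  = -2; B = 3 if Y >= -2 else 8  [with Y=-2]  = 3; A = min(B, Y) + 6  [with B=3, Y=-2]  = 4.
Change = -1 − 4 = -5.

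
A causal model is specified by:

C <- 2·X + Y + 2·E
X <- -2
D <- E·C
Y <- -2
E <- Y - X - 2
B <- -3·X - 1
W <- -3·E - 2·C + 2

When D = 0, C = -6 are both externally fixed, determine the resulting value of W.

Under do(D = 0, C = -6), each intervened variable's structural equation is replaced by its fixed value.
E = Y - X - 2  [with Y=-2, X=-2]  = -2
W = -3·E - 2·C + 2  [with E=-2, C=-6]  = 20

20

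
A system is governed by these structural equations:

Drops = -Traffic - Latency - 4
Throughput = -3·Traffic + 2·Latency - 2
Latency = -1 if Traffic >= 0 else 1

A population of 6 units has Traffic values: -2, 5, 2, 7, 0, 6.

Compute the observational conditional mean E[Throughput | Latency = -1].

-16

Conditioning on Latency=-1 selects the 5 unit(s) with Traffic ∈ {5, 2, 7, 0, 6}. Their Throughput values: -19, -10, -25, -4, -22. Mean = -16.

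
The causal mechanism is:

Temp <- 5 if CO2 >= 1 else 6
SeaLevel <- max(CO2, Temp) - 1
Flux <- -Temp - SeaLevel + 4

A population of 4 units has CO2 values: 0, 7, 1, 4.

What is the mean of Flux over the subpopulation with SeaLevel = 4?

-5

E[Flux|SeaLevel=4] averages over only the 2 units with SeaLevel=4 (CO2 = 1, 4): Flux = -5, -5, mean -5.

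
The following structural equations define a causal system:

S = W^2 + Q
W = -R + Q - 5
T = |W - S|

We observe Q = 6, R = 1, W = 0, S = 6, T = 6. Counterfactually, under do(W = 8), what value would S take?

The intervention breaks the incoming arrows to W: W = -R + Q - 5 no longer applies, and W = 8.
S = W^2 + Q  [with W=8, Q=6]  = 70

70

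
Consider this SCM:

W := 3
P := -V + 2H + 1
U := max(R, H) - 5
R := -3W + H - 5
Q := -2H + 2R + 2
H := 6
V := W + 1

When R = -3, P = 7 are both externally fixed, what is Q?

Setting R = -3, P = 7 by intervention discards those variables' equations.
Q = -2H + 2R + 2  [with H=6, R=-3]  = -16

-16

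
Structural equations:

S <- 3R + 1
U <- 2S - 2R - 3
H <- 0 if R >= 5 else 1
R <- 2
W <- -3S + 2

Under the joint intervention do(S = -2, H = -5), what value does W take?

The joint intervention fixes S = -2, H = -5, removing each variable's own equation.
W = -3S + 2  [with S=-2]  = 8

8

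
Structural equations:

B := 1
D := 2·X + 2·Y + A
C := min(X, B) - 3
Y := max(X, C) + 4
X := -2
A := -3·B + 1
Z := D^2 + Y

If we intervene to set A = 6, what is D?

Under do(A=6), the mechanism A := -3·B + 1 is discarded; A is fixed at 6.
C = min(X, B) - 3  [with X=-2, B=1]  = -5
Y = max(X, C) + 4  [with X=-2, C=-5]  = 2
D = 2·X + 2·Y + A  [with X=-2, Y=2, A=6]  = 6

6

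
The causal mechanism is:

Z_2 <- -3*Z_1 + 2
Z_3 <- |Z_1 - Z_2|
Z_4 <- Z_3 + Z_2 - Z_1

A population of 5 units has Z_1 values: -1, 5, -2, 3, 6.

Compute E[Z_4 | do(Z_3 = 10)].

3.2

Under do(Z_3=10), Z_3's equation is replaced by Z_3=10 for every unit. Per-unit Z_4: 16, -8, 20, 0, -12. Mean = 3.2.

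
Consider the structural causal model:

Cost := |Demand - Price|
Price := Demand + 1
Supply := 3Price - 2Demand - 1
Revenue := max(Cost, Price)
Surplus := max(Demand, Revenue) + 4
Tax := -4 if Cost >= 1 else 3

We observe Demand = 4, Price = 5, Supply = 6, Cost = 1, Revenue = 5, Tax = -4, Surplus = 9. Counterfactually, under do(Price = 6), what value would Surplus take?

10

Under do(Price=6), the mechanism Price := Demand + 1 is discarded; Price is fixed at 6.
Cost = |Demand - Price|  [with Demand=4, Price=6]  = 2
Revenue = max(Cost, Price)  [with Cost=2, Price=6]  = 6
Surplus = max(Demand, Revenue) + 4  [with Demand=4, Revenue=6]  = 10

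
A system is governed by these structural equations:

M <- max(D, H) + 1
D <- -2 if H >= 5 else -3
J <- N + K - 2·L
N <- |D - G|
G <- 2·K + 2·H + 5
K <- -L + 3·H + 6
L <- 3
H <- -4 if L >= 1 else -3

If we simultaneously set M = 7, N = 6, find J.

Setting M = 7, N = 6 by intervention discards those variables' equations.
H = -4 if L >= 1 else -3  [with L=3]  = -4
K = -L + 3·H + 6  [with L=3, H=-4]  = -9
J = N + K - 2·L  [with N=6, K=-9, L=3]  = -9

-9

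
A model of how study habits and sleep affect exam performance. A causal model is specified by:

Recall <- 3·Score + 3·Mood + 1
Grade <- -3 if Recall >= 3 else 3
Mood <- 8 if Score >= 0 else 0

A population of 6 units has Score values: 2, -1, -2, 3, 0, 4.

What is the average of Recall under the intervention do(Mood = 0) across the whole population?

Under do(Mood=0), Mood's equation is replaced by Mood=0 for every unit. Per-unit Recall: 7, -2, -5, 10, 1, 13. Mean = 4.

4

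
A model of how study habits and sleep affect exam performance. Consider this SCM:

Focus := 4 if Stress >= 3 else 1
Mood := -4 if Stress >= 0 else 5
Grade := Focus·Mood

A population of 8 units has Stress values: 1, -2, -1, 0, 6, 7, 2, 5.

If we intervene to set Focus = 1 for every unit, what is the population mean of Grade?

do(Focus=1) breaks Focus's dependence on Stress. With Focus=1 fixed, Grade across the units is -4, 5, 5, -4, -4, -4, -4, -4, mean -1.75.

-1.75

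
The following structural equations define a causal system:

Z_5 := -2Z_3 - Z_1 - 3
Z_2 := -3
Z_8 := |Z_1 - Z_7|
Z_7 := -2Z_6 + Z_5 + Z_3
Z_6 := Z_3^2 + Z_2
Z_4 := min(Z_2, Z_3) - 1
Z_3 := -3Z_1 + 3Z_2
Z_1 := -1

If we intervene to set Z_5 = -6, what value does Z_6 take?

33

The intervention breaks the incoming arrows to Z_5: Z_5 := -2Z_3 - Z_1 - 3 no longer applies, and Z_5 = -6.
Since Z_6 is not a descendant of the intervened variable, it is unaffected.
Z_3 = -3Z_1 + 3Z_2  [with Z_1=-1, Z_2=-3]  = -6
Z_6 = Z_3^2 + Z_2  [with Z_3=-6, Z_2=-3]  = 33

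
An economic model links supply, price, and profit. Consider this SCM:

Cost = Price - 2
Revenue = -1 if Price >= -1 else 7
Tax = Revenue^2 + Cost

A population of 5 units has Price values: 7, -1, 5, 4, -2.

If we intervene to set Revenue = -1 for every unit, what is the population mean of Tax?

1.6

Under do(Revenue=-1), Revenue's equation is replaced by Revenue=-1 for every unit. Per-unit Tax: 6, -2, 4, 3, -3. Mean = 1.6.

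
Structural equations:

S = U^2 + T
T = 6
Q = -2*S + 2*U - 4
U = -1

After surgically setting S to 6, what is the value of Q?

The intervention breaks the incoming arrows to S: S = U^2 + T no longer applies, and S = 6.
Q = -2*S + 2*U - 4  [with S=6, U=-1]  = -18

-18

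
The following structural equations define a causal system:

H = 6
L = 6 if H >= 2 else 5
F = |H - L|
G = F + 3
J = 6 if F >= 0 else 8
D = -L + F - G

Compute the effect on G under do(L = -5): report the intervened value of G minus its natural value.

11

Under do(L=-5), the mechanism L = 6 if H >= 2 else 5 is discarded; L is fixed at -5.
F = |H - L|  [with H=6, L=-5]  = 11
G = F + 3  [with F=11]  = 14
Without intervention: L = 6 if H >= 2 else 5  [with H=6]  = 6; F = |H - L|  [with H=6, L=6]  = 0; G = F + 3  [with F=0]  = 3.
Change = 14 − 3 = 11.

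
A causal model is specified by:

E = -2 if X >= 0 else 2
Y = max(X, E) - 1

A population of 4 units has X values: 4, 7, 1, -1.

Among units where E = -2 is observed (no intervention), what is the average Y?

E[Y|E=-2] averages over only the 3 units with E=-2 (X = 4, 7, 1): Y = 3, 6, 0, mean 3.

3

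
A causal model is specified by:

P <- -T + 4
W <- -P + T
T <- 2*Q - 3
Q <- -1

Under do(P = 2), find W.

-7

The intervention breaks the incoming arrows to P: P <- -T + 4 no longer applies, and P = 2.
T = 2*Q - 3  [with Q=-1]  = -5
W = -P + T  [with P=2, T=-5]  = -7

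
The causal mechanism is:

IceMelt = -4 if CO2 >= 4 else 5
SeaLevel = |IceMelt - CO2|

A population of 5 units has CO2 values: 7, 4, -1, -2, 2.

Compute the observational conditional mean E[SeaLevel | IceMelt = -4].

Conditioning on IceMelt=-4 selects the 2 unit(s) with CO2 ∈ {7, 4}. Their SeaLevel values: 11, 8. Mean = 9.5.

9.5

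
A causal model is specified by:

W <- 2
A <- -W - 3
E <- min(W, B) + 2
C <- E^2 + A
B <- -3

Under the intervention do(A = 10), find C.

Intervening sets A = 10 and removes its equation (A <- -W - 3).
E = min(W, B) + 2  [with W=2, B=-3]  = -1
C = E^2 + A  [with E=-1, A=10]  = 11

11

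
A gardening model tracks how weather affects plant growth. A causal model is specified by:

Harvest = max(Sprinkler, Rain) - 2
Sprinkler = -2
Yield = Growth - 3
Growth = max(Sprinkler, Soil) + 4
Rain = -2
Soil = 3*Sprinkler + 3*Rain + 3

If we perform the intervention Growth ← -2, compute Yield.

Intervening sets Growth = -2 and removes its equation (Growth = max(Sprinkler, Soil) + 4).
Yield = Growth - 3  [with Growth=-2]  = -5

-5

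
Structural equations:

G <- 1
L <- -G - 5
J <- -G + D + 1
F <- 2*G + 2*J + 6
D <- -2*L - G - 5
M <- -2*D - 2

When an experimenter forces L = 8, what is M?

do(L=8) replaces the equation L <- -G - 5 with the constant L = 8.
D = -2*L - G - 5  [with L=8, G=1]  = -22
M = -2*D - 2  [with D=-22]  = 42

42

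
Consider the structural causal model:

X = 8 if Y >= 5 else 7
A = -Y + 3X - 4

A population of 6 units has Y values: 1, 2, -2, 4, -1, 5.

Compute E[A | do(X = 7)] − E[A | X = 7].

Every unit gets X=7 under the intervention. A values become 16, 15, 19, 13, 18, 12; E[A|do(X=7)] = 15.5.
Conditioning on X=7 selects the 5 unit(s) with Y ∈ {1, 2, -2, 4, -1}. Their A values: 16, 15, 19, 13, 18. Mean = 16.2.
Difference = 15.5 − 16.2 = -0.7.

-0.7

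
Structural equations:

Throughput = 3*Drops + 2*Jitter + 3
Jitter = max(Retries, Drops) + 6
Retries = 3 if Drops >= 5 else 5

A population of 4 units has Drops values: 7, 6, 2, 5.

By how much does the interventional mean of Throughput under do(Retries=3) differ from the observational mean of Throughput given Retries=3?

-4.5

do(Retries=3) breaks Retries's dependence on Drops. With Retries=3 fixed, Throughput across the units is 50, 45, 27, 40, mean 40.5.
Conditioning on Retries=3 selects the 3 unit(s) with Drops ∈ {7, 6, 5}. Their Throughput values: 50, 45, 40. Mean = 45.
Difference = 40.5 − 45 = -4.5.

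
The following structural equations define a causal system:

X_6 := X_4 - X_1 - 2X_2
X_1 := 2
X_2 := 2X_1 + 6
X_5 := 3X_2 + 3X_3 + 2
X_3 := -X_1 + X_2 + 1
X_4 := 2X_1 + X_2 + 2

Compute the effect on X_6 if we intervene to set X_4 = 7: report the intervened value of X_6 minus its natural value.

-9

Under do(X_4=7), the mechanism X_4 := 2X_1 + X_2 + 2 is discarded; X_4 is fixed at 7.
X_2 = 2X_1 + 6  [with X_1=2]  = 10
X_6 = X_4 - X_1 - 2X_2  [with X_4=7, X_1=2, X_2=10]  = -15
Without intervention: X_2 = 2X_1 + 6  [with X_1=2]  = 10; X_4 = 2X_1 + X_2 + 2  [with X_1=2, X_2=10]  = 16; X_6 = X_4 - X_1 - 2X_2  [with X_4=16, X_1=2, X_2=10]  = -6.
Change = -15 − (-6) = -9.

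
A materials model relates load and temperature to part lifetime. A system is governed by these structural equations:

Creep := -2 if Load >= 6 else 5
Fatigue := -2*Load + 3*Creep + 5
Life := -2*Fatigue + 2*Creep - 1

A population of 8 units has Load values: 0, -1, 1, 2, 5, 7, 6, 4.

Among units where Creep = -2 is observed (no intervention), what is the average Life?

23

Conditioning on Creep=-2 selects the 2 unit(s) with Load ∈ {7, 6}. Their Life values: 25, 21. Mean = 23.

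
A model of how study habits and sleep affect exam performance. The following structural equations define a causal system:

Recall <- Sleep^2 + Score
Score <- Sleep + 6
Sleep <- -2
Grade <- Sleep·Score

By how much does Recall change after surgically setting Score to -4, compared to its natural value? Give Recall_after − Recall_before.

The intervention breaks the incoming arrows to Score: Score <- Sleep + 6 no longer applies, and Score = -4.
Recall = Sleep^2 + Score  [with Sleep=-2, Score=-4]  = 0
Without intervention: Score = Sleep + 6  [with Sleep=-2]  = 4; Recall = Sleep^2 + Score  [with Sleep=-2, Score=4]  = 8.
Change = 0 − 8 = -8.

-8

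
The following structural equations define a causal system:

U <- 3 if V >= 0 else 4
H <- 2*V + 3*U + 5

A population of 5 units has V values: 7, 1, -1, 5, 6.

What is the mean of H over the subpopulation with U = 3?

Conditioning on U=3 selects the 4 unit(s) with V ∈ {7, 1, 5, 6}. Their H values: 28, 16, 24, 26. Mean = 23.5.

23.5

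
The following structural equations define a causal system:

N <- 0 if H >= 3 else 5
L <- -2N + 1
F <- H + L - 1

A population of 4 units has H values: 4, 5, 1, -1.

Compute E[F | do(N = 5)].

Under do(N=5), N's equation is replaced by N=5 for every unit. Per-unit F: -6, -5, -9, -11. Mean = -7.75.

-7.75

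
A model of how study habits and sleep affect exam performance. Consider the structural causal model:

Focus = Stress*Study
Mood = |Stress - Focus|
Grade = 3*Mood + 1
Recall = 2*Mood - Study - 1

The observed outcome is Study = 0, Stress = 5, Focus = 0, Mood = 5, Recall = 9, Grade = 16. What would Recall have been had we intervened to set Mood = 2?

3

Intervening sets Mood = 2 and removes its equation (Mood = |Stress - Focus|).
Recall = 2*Mood - Study - 1  [with Mood=2, Study=0]  = 3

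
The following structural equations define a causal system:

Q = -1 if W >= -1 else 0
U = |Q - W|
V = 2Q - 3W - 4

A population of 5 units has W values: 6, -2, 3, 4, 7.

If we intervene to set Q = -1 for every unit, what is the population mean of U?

5

Every unit gets Q=-1 under the intervention. U values become 7, 1, 4, 5, 8; E[U|do(Q=-1)] = 5.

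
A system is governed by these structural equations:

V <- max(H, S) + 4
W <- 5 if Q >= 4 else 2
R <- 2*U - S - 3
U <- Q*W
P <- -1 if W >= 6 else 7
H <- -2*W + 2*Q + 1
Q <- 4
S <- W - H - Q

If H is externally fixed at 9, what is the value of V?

The intervention breaks the incoming arrows to H: H <- -2*W + 2*Q + 1 no longer applies, and H = 9.
W = 5 if Q >= 4 else 2  [with Q=4]  = 5
S = W - H - Q  [with W=5, H=9, Q=4]  = -8
V = max(H, S) + 4  [with H=9, S=-8]  = 13

13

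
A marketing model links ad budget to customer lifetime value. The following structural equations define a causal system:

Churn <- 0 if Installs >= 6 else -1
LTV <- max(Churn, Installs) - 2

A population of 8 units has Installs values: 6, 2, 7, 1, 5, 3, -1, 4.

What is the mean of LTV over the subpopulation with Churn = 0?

E[LTV|Churn=0] averages over only the 2 units with Churn=0 (Installs = 6, 7): LTV = 4, 5, mean 4.5.

4.5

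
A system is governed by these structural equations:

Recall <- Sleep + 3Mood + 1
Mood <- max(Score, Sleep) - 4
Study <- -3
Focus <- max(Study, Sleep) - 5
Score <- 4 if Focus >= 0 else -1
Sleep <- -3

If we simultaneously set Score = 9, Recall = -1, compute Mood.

5

Setting Score = 9, Recall = -1 by intervention discards those variables' equations.
Mood = max(Score, Sleep) - 4  [with Score=9, Sleep=-3]  = 5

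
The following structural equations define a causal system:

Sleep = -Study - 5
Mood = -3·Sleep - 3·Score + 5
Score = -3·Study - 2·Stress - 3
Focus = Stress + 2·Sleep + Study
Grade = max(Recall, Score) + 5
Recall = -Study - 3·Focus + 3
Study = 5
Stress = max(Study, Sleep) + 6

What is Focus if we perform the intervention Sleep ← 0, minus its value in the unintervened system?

20

Under do(Sleep=0), the mechanism Sleep = -Study - 5 is discarded; Sleep is fixed at 0.
Stress = max(Study, Sleep) + 6  [with Study=5, Sleep=0]  = 11
Focus = Stress + 2·Sleep + Study  [with Stress=11, Sleep=0, Study=5]  = 16
Without intervention: Sleep = -Study - 5  [with Study=5]  = -10; Stress = max(Study, Sleep) + 6  [with Study=5, Sleep=-10]  = 11; Focus = Stress + 2·Sleep + Study  [with Stress=11, Sleep=-10, Study=5]  = -4.
Change = 16 − (-4) = 20.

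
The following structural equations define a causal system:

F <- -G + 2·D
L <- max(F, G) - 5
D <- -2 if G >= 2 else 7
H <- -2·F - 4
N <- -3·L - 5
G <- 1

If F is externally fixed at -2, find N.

do(F=-2) replaces the equation F <- -G + 2·D with the constant F = -2.
L = max(F, G) - 5  [with F=-2, G=1]  = -4
N = -3·L - 5  [with L=-4]  = 7

7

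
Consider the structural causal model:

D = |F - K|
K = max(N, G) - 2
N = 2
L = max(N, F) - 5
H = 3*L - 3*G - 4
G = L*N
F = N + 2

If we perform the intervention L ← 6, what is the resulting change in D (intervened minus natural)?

The intervention breaks the incoming arrows to L: L = max(N, F) - 5 no longer applies, and L = 6.
F = N + 2  [with N=2]  = 4
G = L*N  [with L=6, N=2]  = 12
K = max(N, G) - 2  [with N=2, G=12]  = 10
D = |F - K|  [with F=4, K=10]  = 6
Without intervention: F = N + 2  [with N=2]  = 4; L = max(N, F) - 5  [with N=2, F=4]  = -1; G = L*N  [with L=-1, N=2]  = -2; K = max(N, G) - 2  [with N=2, G=-2]  = 0; D = |F - K|  [with F=4, K=0]  = 4.
Change = 6 − 4 = 2.

2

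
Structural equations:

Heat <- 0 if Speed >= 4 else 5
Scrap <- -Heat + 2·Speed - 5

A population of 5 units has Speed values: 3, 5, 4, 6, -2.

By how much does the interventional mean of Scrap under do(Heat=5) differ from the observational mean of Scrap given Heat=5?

The intervention sets Heat=5 in all 5 units regardless of Speed. Recomputing Scrap per unit gives -4, 0, -2, 2, -14; average -3.6.
E[Scrap|Heat=5] averages over only the 2 units with Heat=5 (Speed = 3, -2): Scrap = -4, -14, mean -9.
Difference = -3.6 − (-9) = 5.4.

5.4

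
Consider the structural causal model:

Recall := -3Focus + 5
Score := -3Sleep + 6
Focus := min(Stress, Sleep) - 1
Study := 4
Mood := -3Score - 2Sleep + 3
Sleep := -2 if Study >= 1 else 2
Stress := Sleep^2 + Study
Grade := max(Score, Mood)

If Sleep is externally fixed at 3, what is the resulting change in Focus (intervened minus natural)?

5

Under do(Sleep=3), the mechanism Sleep := -2 if Study >= 1 else 2 is discarded; Sleep is fixed at 3.
Stress = Sleep^2 + Study  [with Sleep=3, Study=4]  = 13
Focus = min(Stress, Sleep) - 1  [with Stress=13, Sleep=3]  = 2
Without intervention: Sleep = -2 if Study >= 1 else 2  [with Study=4]  = -2; Stress = Sleep^2 + Study  [with Sleep=-2, Study=4]  = 8; Focus = min(Stress, Sleep) - 1  [with Stress=8, Sleep=-2]  = -3.
Change = 2 − (-3) = 5.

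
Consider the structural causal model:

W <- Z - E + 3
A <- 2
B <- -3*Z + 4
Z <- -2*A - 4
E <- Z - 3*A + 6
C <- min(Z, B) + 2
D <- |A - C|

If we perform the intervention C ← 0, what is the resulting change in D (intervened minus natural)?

Under do(C=0), the mechanism C <- min(Z, B) + 2 is discarded; C is fixed at 0.
D = |A - C|  [with A=2, C=0]  = 2
Without intervention: Z = -2*A - 4  [with A=2]  = -8; B = -3*Z + 4  [with Z=-8]  = 28; C = min(Z, B) + 2  [with Z=-8, B=28]  = -6; D = |A - C|  [with A=2, C=-6]  = 8.
Change = 2 − 8 = -6.

-6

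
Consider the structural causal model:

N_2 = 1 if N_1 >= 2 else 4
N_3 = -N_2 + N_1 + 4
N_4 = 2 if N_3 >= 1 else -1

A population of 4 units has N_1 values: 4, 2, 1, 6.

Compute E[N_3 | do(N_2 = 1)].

6.25

The intervention sets N_2=1 in all 4 units regardless of N_1. Recomputing N_3 per unit gives 7, 5, 4, 9; average 6.25.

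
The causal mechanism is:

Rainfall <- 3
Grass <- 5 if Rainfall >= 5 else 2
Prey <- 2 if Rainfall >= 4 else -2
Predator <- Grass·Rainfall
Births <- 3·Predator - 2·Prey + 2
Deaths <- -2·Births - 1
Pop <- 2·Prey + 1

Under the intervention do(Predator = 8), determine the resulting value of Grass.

The intervention breaks the incoming arrows to Predator: Predator <- Grass·Rainfall no longer applies, and Predator = 8.
Since Grass is not a descendant of the intervened variable, it is unaffected.
Grass = 5 if Rainfall >= 5 else 2  [with Rainfall=3]  = 2

2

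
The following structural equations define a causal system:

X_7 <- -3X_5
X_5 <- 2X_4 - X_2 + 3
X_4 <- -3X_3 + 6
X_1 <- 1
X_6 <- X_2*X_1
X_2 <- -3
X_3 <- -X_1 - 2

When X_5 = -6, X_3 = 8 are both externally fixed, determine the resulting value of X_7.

18

The joint intervention fixes X_5 = -6, X_3 = 8, removing each variable's own equation.
X_7 = -3X_5  [with X_5=-6]  = 18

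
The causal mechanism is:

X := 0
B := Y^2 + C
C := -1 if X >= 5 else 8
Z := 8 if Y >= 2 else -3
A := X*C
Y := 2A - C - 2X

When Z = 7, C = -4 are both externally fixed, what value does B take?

12

The joint intervention fixes Z = 7, C = -4, removing each variable's own equation.
A = X*C  [with X=0, C=-4]  = 0
Y = 2A - C - 2X  [with A=0, C=-4, X=0]  = 4
B = Y^2 + C  [with Y=4, C=-4]  = 12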